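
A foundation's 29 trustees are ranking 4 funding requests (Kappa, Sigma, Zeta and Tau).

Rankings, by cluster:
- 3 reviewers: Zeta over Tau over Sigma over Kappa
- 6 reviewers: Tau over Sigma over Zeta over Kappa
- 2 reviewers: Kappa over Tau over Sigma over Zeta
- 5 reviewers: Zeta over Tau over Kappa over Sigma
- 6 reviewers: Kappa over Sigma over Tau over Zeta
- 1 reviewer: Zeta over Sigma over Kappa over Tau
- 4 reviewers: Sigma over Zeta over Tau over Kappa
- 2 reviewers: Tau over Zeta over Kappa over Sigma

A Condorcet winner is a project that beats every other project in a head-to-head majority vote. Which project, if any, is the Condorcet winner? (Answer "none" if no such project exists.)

Tau

Check each pair by majority over 29 ballots:
Kappa vs Sigma: Kappa, 15–14.
Kappa–Zeta: Zeta 21–8.
Kappa vs Tau: Tau wins 20–9.
Sigma vs Zeta: Sigma, 18–11.
Sigma–Tau: Tau 18–11.
Zeta vs Tau: Tau, 16–13.
Tau wins every pairwise contest, so Tau is the Condorcet winner.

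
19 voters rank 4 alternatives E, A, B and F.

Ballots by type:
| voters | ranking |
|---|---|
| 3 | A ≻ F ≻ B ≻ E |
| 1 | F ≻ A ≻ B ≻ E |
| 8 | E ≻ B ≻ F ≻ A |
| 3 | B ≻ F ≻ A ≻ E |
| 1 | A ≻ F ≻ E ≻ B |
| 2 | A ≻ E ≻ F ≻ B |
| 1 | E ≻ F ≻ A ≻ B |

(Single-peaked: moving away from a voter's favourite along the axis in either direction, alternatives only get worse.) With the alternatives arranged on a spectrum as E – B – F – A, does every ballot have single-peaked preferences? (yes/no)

no

Axis positions: E=1, B=2, F=3, A=4.
Type 1 (peak A at position 4): ranking walks positions 4-3-2-1, expanding outward from the peak — single-peaked.
Type 2 (peak F at position 3): ranking walks positions 3-4-2-1, expanding outward from the peak — single-peaked.
Type 3 (peak E at position 1): ranking walks positions 1-2-3-4, expanding outward from the peak — single-peaked.
Type 4 (peak B at position 2): ranking walks positions 2-3-4-1, expanding outward from the peak — single-peaked.
Type 5: ranking walks positions 4-3-1-2; E is ranked above B even though B lies between E and the peak A on the axis — preferences dip and rise again. Not single-peaked.
Type 6: ranking walks positions 4-1-3-2; E is ranked above F even though F lies between E and the peak A on the axis — preferences dip and rise again. Not single-peaked.
Type 7: ranking walks positions 1-3-4-2; F is ranked above B even though B lies between F and the peak E on the axis — preferences dip and rise again. Not single-peaked.
Type 5 violates single-peakedness, so the profile is not single-peaked on this axis.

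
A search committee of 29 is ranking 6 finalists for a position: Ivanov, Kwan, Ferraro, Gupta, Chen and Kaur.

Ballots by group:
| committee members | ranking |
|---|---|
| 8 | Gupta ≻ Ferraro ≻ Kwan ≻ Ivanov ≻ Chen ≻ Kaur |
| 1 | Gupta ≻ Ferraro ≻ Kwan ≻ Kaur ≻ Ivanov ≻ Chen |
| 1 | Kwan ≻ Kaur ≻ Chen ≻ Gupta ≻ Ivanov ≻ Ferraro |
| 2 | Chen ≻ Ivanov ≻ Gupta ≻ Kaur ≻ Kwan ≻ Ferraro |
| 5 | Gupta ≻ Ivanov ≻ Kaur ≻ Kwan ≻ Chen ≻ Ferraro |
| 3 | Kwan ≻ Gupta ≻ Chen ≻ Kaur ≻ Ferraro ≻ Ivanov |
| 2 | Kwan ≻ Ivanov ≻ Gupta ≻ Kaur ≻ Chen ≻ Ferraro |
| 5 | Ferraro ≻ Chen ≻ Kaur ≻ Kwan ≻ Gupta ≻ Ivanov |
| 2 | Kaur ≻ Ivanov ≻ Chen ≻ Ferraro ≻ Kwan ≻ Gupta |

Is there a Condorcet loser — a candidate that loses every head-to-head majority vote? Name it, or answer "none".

none

Head-to-head results (29 committee members):
Ivanov vs Kwan: 9 to 20, Kwan.
Ivanov vs Ferraro: Ferraro, 17–12.
Ivanov vs Gupta: Gupta wins 23–6.
Ivanov vs Chen: 18 to 11, Ivanov.
Ivanov vs Kaur: Ivanov is ranked higher on 8+2+5+2 = 17 ballots, Kaur on 12. Ivanov wins 17–12.
Kwan vs Ferraro: 13 to 16, Ferraro.
Kwan vs Gupta: 13 to 16, Gupta.
Kwan vs Chen: Kwan is ranked higher on 8+1+1+5+3+2 = 20 ballots, Chen on 9. Kwan wins 20–9.
Kwan–Kaur: Kwan 15–14.
Ferraro vs Gupta: 7 to 22, Gupta.
Ferraro vs Chen: Chen, 15–14.
Ferraro vs Kaur: 8+1+5 = 14 for Ferraro, 15 for Kaur — Kaur by 15–14.
Gupta vs Chen: Gupta wins 19–10.
Gupta vs Kaur: Gupta is ranked higher on 8+1+2+5+3+2 = 21 ballots, Kaur on 8. Gupta wins 21–8.
Chen vs Kaur: 8+2+3+5 = 18 for Chen, 11 for Kaur — Chen by 18–11.
Every candidate wins at least one matchup (Ivanov beats Chen; Kwan beats Ivanov; Ferraro beats Ivanov; Gupta beats Ivanov; Chen beats Ferraro; Kaur beats Ferraro), so there is no Condorcet loser.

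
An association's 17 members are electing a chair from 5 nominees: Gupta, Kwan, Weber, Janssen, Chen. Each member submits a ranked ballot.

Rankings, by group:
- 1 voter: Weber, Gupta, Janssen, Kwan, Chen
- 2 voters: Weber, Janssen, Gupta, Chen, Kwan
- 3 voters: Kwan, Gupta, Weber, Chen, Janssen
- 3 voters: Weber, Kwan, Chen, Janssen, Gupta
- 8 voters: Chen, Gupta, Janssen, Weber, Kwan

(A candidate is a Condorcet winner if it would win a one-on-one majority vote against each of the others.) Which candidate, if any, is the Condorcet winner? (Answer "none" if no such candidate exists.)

Head-to-head results (17 voters):
Gupta vs Kwan: Gupta is ranked higher on 1+2+8 = 11 ballots, Kwan on 6. Gupta wins 11–6.
Gupta vs Weber: Gupta, 11–6.
Gupta vs Janssen: 1+3+8 = 12 for Gupta, 5 for Janssen — Gupta by 12–5.
Gupta vs Chen: 1+2+3 = 6 for Gupta, 11 for Chen — Chen by 11–6.
Kwan–Weber: Weber 14–3.
Kwan–Janssen: Janssen 11–6.
Kwan vs Chen: 7 to 10, Chen.
Weber vs Janssen: Weber is ranked higher on 1+2+3+3 = 9 ballots, Janssen on 8. Weber wins 9–8.
Weber vs Chen: Weber, 9–8.
Janssen vs Chen: Janssen is ranked higher on 1+2 = 3 ballots, Chen on 14. Chen wins 14–3.
Each candidate drops at least one matchup (Gupta loses to Chen; Kwan loses to Gupta; Weber loses to Gupta; Janssen loses to Gupta; Chen loses to Weber); the cycle Gupta → Weber → Chen → Gupta rules out a Condorcet winner.

none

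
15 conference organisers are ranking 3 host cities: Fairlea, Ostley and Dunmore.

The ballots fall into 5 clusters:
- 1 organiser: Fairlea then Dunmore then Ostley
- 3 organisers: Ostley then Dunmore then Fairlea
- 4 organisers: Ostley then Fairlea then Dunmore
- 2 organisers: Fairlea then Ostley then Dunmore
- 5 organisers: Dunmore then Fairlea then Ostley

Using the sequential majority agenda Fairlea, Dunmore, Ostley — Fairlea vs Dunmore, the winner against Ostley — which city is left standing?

Ostley

Round 1: Fairlea vs Dunmore — 7–8, Dunmore advances.
Round 2: Dunmore vs Ostley — 6–9, Ostley advances.
Ostley survives the agenda.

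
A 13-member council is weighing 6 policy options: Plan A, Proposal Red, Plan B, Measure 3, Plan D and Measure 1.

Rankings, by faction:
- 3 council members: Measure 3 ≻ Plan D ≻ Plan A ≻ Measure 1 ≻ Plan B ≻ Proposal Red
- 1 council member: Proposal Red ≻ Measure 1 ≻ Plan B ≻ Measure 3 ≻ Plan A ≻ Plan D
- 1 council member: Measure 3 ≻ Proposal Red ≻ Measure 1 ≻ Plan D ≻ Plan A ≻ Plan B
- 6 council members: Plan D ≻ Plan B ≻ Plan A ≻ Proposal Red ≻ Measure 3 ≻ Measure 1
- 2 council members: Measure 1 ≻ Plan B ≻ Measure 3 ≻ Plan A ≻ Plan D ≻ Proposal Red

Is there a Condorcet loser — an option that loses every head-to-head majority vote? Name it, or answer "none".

none

Pairwise majorities:
Plan A vs Proposal Red: 3+6+2 = 11 for Plan A, 2 for Proposal Red — Plan A by 11–2.
Plan A vs Plan B: Plan B, 9–4.
Plan A vs Measure 3: 6 for Plan A, 7 for Measure 3 — Measure 3 by 7–6.
Plan A vs Plan D: Plan A preferred on 1+2 = 3 ballots; Plan D wins 10–3.
Plan A vs Measure 1: 3+6 = 9 for Plan A, 4 for Measure 1 — Plan A by 9–4.
Proposal Red vs Plan B: Plan B wins 11–2.
Proposal Red vs Measure 3: Proposal Red, 7–6.
Proposal Red vs Plan D: 2 to 11, Plan D.
Proposal Red vs Measure 1: Proposal Red preferred on 1+1+6 = 8 ballots; Proposal Red wins 8–5.
Plan B vs Measure 3: 1+6+2 = 9 for Plan B, 4 for Measure 3 — Plan B by 9–4.
Plan B vs Plan D: Plan D wins 10–3.
Plan B vs Measure 1: Measure 1 wins 7–6.
Measure 3–Plan D: Measure 3 7–6.
Measure 3 vs Measure 1: Measure 3 is ranked higher on 3+1+6 = 10 ballots, Measure 1 on 3. Measure 3 wins 10–3.
Plan D vs Measure 1: Plan D preferred on 3+6 = 9 ballots; Plan D wins 9–4.
No option is winless: Plan A beats Proposal Red; Proposal Red beats Measure 3; Plan B beats Plan A; Measure 3 beats Plan A; Plan D beats Plan A; Measure 1 beats Plan B. There is no Condorcet loser.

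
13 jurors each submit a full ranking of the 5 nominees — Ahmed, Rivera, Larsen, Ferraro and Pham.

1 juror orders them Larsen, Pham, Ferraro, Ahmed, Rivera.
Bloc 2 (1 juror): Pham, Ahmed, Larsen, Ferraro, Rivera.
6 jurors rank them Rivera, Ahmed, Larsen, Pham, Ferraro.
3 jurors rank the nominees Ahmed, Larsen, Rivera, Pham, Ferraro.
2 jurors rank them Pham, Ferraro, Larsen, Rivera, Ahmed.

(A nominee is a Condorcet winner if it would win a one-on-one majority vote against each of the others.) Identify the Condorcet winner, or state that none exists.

Pairwise majorities:
Ahmed vs Rivera: Rivera wins 8–5.
Ahmed vs Larsen: Ahmed, 10–3.
Ahmed vs Ferraro: Ahmed, 10–3.
Ahmed vs Pham: Ahmed wins 9–4.
Rivera vs Larsen: Larsen wins 7–6.
Rivera vs Ferraro: 6+3 = 9 for Rivera, 4 for Ferraro — Rivera by 9–4.
Rivera vs Pham: Rivera preferred on 6+3 = 9 ballots; Rivera wins 9–4.
Larsen vs Ferraro: Larsen preferred on 1+1+6+3 = 11 ballots; Larsen wins 11–2.
Larsen vs Pham: Larsen is ranked higher on 1+6+3 = 10 ballots, Pham on 3. Larsen wins 10–3.
Ferraro vs Pham: Ferraro is ranked higher on 0 ballots, Pham on 13. Pham wins 13–0.
No nominee is unbeaten: Ahmed loses to Rivera; Rivera loses to Larsen; Larsen loses to Ahmed; Ferraro loses to Ahmed; Pham loses to Ahmed. In particular Ahmed > Larsen > Rivera > Ahmed is a majority cycle — no Condorcet winner exists.

none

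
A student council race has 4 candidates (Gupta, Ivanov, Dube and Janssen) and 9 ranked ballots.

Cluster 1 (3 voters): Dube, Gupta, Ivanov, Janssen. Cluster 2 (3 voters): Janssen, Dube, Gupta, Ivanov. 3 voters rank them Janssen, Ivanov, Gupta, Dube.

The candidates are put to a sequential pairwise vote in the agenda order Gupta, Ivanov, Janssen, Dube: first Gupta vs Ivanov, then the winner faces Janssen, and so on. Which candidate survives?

Round 1: Gupta vs Ivanov — 6–3, Gupta advances.
Round 2: Gupta vs Janssen — 3–6, Janssen advances.
Round 3: Janssen vs Dube — 6–3, Janssen advances.
The agenda winner is Janssen.

Janssen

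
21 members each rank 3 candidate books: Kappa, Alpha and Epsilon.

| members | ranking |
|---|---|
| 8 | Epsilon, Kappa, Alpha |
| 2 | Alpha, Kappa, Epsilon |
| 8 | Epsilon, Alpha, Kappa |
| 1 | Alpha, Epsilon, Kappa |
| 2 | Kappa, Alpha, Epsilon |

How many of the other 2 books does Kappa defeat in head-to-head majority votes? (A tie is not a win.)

Kappa against each rival (21 members):
Kappa vs Alpha: Kappa is ranked higher on 8+2 = 10 ballots, Alpha on 11. Alpha wins 11–10.
Kappa vs Epsilon: 4 to 17, Epsilon.
Kappa beats no one; loses to Alpha, Epsilon — 0 pairwise wins.

0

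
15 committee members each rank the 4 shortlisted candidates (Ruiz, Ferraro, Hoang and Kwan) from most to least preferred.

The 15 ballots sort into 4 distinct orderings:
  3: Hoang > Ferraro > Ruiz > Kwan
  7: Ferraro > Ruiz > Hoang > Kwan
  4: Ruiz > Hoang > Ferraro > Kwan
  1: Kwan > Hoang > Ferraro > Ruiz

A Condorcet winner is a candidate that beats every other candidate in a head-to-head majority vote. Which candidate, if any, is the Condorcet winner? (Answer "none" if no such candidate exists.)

none

Pairwise majorities:
Ruiz vs Ferraro: Ferraro, 11–4.
Ruiz–Hoang: Ruiz 11–4.
Ruiz vs Kwan: Ruiz wins 14–1.
Ferraro–Hoang: Hoang 8–7.
Ferraro vs Kwan: Ferraro, 14–1.
Hoang vs Kwan: Hoang, 14–1.
Each candidate drops at least one matchup (Ruiz loses to Ferraro; Ferraro loses to Hoang; Hoang loses to Ruiz; Kwan loses to Ruiz); the cycle Ruiz → Hoang → Ferraro → Ruiz rules out a Condorcet winner.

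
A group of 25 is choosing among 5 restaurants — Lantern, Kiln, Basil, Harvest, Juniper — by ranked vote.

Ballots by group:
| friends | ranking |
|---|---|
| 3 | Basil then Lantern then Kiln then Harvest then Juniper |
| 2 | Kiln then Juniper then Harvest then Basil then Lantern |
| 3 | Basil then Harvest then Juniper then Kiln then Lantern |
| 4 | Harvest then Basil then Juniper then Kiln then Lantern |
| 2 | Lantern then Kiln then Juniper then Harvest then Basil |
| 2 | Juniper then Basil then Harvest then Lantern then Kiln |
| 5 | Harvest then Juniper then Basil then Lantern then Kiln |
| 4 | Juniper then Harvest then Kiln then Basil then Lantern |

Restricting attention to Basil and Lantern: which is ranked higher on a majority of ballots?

Basil

Ballots ranking Basil above Lantern: 3 + 2 + 3 + 4 + 2 + 5 + 4 = 23.
Ballots ranking Lantern above Basil: 25 − 23 = 2.
Basil wins the head-to-head 23–2.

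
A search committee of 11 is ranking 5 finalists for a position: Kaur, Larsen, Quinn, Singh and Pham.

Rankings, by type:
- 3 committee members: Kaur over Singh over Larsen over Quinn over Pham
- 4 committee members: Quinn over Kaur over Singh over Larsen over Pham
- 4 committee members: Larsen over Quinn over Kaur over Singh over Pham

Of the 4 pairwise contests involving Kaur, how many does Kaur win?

Kaur against each rival (11 committee members):
Kaur vs Larsen: 7 to 4, Kaur.
Kaur vs Quinn: 3 to 8, Quinn.
Kaur vs Singh: Kaur is ranked higher on 3+4+4 = 11 ballots, Singh on 0. Kaur wins 11–0.
Kaur vs Pham: 11 to 0, Kaur.
Kaur beats Larsen, Singh, Pham; loses to Quinn — 3 pairwise wins.

3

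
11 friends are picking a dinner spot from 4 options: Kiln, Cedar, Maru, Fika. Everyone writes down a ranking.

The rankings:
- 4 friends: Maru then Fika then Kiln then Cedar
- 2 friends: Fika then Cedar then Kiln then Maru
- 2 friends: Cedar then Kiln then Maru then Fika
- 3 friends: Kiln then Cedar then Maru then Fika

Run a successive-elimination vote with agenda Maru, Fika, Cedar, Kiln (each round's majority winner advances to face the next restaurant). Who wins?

Round 1: Maru vs Fika — 9–2, Maru advances.
Round 2: Maru vs Cedar — 4–7, Cedar advances.
Round 3: Cedar vs Kiln — 4–7, Kiln advances.
Kiln survives the agenda.

Kiln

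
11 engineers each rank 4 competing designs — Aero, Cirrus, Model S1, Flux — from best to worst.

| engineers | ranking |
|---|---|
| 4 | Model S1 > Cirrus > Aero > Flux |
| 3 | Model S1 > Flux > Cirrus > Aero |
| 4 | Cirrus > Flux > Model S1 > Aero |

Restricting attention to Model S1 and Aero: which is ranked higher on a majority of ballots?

Model S1

Ballots ranking Model S1 above Aero: 4 + 3 + 4 = 11.
Ballots ranking Aero above Model S1: 11 − 11 = 0.
Model S1 wins the head-to-head 11–0.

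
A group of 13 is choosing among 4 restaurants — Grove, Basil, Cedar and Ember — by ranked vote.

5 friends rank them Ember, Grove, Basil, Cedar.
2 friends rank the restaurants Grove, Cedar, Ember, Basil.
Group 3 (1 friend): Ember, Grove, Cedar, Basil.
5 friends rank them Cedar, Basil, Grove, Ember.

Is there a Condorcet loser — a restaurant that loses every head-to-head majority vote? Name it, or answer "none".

Basil

Head-to-head results (13 friends):
Grove vs Basil: 8 to 5, Grove.
Grove vs Cedar: Grove, 8–5.
Grove vs Ember: 2+5 = 7 for Grove, 6 for Ember — Grove by 7–6.
Basil–Cedar: Cedar 8–5.
Basil vs Ember: 5 to 8, Ember.
Cedar–Ember: Cedar 7–6.
Basil is beaten in every head-to-head and is the Condorcet loser.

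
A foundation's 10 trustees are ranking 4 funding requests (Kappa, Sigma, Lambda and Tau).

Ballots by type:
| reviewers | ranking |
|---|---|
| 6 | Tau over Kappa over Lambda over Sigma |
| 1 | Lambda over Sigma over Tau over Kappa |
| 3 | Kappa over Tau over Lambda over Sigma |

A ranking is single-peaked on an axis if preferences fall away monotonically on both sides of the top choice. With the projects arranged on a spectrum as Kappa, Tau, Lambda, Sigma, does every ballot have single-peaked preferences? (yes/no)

Axis positions: Kappa=1, Tau=2, Lambda=3, Sigma=4.
Type 1 (peak Tau at position 2): ranking walks positions 2-1-3-4, expanding outward from the peak — single-peaked.
Type 2 (peak Lambda at position 3): ranking walks positions 3-4-2-1, expanding outward from the peak — single-peaked.
Type 3 (peak Kappa at position 1): ranking walks positions 1-2-3-4, expanding outward from the peak — single-peaked.
Every ranking is single-peaked on this axis.

yes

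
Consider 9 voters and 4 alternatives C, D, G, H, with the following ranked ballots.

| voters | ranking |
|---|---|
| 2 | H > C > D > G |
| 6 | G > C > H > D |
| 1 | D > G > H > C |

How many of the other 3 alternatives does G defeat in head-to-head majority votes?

3

G against each rival (9 voters):
G vs C: G wins 7–2.
G vs D: 6 to 3, G.
G vs H: 7 to 2, G.
G beats C, D, H — 3 pairwise wins.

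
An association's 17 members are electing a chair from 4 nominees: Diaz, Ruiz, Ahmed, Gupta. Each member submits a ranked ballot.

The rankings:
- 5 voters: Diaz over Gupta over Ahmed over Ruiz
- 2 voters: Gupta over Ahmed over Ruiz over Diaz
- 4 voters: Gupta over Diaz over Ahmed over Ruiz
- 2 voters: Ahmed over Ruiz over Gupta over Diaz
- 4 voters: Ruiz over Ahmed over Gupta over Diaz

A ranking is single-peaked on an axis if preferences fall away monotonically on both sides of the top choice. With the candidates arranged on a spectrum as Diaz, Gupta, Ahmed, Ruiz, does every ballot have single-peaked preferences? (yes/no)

yes

Axis positions: Diaz=1, Gupta=2, Ahmed=3, Ruiz=4.
Bloc 1 (peak Diaz at position 1): ranking walks positions 1-2-3-4, expanding outward from the peak — single-peaked.
Bloc 2 (peak Gupta at position 2): ranking walks positions 2-3-4-1, expanding outward from the peak — single-peaked.
Bloc 3 (peak Gupta at position 2): ranking walks positions 2-1-3-4, expanding outward from the peak — single-peaked.
Bloc 4 (peak Ahmed at position 3): ranking walks positions 3-4-2-1, expanding outward from the peak — single-peaked.
Bloc 5 (peak Ruiz at position 4): ranking walks positions 4-3-2-1, expanding outward from the peak — single-peaked.
Every ranking is single-peaked on this axis.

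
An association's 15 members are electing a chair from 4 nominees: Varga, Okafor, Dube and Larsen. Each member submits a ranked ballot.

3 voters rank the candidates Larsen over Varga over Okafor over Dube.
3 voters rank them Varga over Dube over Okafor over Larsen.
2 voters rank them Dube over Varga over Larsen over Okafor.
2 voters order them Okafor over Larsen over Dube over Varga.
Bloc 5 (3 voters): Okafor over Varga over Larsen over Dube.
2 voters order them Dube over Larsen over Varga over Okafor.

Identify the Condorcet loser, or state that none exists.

Dube

Head-to-head results (15 voters):
Varga–Okafor: Varga 10–5.
Varga–Dube: Varga 9–6.
Varga vs Larsen: Varga, 8–7.
Okafor vs Dube: Okafor wins 8–7.
Okafor vs Larsen: 8 to 7, Okafor.
Dube–Larsen: Larsen 8–7.
Only Dube has no wins; Dube is the Condorcet loser.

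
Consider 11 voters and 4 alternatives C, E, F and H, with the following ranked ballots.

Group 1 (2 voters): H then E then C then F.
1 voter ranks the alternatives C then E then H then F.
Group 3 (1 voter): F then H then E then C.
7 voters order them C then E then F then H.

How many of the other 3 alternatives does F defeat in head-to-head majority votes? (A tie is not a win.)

F against each rival (11 voters):
F vs C: C wins 10–1.
F vs E: E wins 10–1.
F vs H: F, 8–3.
F beats H; loses to C, E — 1 pairwise win.

1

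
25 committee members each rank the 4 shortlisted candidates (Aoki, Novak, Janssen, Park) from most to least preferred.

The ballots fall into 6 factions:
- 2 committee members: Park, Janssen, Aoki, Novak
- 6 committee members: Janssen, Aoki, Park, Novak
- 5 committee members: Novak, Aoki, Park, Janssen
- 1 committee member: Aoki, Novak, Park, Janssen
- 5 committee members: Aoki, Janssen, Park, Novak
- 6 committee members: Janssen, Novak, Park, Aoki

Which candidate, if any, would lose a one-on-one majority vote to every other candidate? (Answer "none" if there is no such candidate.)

Head-to-head results (25 committee members):
Aoki vs Novak: Aoki preferred on 2+6+1+5 = 14 ballots; Aoki wins 14–11.
Aoki vs Janssen: 5+1+5 = 11 for Aoki, 14 for Janssen — Janssen by 14–11.
Aoki–Park: Aoki 17–8.
Novak vs Janssen: Janssen wins 19–6.
Novak vs Park: Park wins 13–12.
Janssen–Park: Janssen 17–8.
Novak loses to every other candidate — it is the Condorcet loser.

Novak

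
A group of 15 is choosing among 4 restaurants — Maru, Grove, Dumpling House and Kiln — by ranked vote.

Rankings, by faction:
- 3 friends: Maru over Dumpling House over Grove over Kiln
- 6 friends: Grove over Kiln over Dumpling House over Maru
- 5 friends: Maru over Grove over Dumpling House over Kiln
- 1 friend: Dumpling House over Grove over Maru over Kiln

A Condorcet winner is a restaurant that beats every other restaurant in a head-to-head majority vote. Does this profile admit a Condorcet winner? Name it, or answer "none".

Maru

Head-to-head results (15 friends):
Maru vs Grove: Maru wins 8–7.
Maru vs Dumpling House: Maru, 8–7.
Maru vs Kiln: Maru, 9–6.
Grove vs Dumpling House: Grove wins 11–4.
Grove vs Kiln: Grove wins 15–0.
Dumpling House–Kiln: Dumpling House 9–6.
Only Maru has no losses; Maru is the Condorcet winner.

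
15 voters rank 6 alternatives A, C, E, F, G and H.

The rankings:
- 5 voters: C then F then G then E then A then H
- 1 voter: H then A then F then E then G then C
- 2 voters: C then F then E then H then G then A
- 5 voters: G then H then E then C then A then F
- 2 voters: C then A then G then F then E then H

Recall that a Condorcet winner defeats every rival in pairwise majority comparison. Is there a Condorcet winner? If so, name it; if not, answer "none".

Pairwise majorities:
A vs C: 1 to 14, C.
A vs E: 3 to 12, E.
A vs F: A preferred on 1+5+2 = 8 ballots; A wins 8–7.
A vs G: 1+2 = 3 for A, 12 for G — G by 12–3.
A vs H: 7 to 8, H.
C vs E: 9 to 6, C.
C vs F: C preferred on 5+2+5+2 = 14 ballots; C wins 14–1.
C vs G: 9 to 6, C.
C vs H: C preferred on 5+2+2 = 9 ballots; C wins 9–6.
E vs F: E is ranked higher on 5 ballots, F on 10. F wins 10–5.
E vs G: 1+2 = 3 for E, 12 for G — G by 12–3.
E vs H: E preferred on 5+2+2 = 9 ballots; E wins 9–6.
F vs G: F is ranked higher on 5+1+2 = 8 ballots, G on 7. F wins 8–7.
F vs H: F preferred on 5+2+2 = 9 ballots; F wins 9–6.
G vs H: G is ranked higher on 5+5+2 = 12 ballots, H on 3. G wins 12–3.
C wins every pairwise contest, so C is the Condorcet winner.

C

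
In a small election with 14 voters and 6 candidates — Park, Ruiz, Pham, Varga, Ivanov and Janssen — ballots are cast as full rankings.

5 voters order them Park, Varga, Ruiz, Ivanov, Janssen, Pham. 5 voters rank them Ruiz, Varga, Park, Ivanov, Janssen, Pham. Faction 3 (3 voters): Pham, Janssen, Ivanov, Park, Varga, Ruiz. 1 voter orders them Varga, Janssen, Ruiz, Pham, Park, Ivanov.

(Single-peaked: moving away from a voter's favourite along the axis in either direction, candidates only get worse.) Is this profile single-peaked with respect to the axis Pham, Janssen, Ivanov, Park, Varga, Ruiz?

no

Axis positions: Pham=1, Janssen=2, Ivanov=3, Park=4, Varga=5, Ruiz=6.
Faction 1 (peak Park at position 4): ranking walks positions 4-5-6-3-2-1, expanding outward from the peak — single-peaked.
Faction 2 (peak Ruiz at position 6): ranking walks positions 6-5-4-3-2-1, expanding outward from the peak — single-peaked.
Faction 3 (peak Pham at position 1): ranking walks positions 1-2-3-4-5-6, expanding outward from the peak — single-peaked.
Faction 4: ranking walks positions 5-2-6-1-4-3; Janssen is ranked above Park even though Park lies between Janssen and the peak Varga on the axis — preferences dip and rise again. Not single-peaked.
Faction 4 violates single-peakedness, so the profile is not single-peaked on this axis.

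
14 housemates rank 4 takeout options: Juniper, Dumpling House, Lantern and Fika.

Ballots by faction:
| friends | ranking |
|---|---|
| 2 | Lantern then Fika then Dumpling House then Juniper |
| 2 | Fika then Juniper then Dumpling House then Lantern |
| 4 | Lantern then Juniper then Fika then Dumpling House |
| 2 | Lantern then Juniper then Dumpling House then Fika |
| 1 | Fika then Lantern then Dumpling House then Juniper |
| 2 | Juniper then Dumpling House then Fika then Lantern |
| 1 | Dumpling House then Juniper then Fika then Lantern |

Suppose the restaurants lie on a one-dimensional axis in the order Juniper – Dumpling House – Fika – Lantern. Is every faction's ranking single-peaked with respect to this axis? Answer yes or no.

Axis positions: Juniper=1, Dumpling House=2, Fika=3, Lantern=4.
Faction 1 (peak Lantern at position 4): ranking walks positions 4-3-2-1, expanding outward from the peak — single-peaked.
Faction 2: ranking walks positions 3-1-2-4; Juniper is ranked above Dumpling House even though Dumpling House lies between Juniper and the peak Fika on the axis — preferences dip and rise again. Not single-peaked.
Faction 3: ranking walks positions 4-1-3-2; Juniper is ranked above Fika even though Fika lies between Juniper and the peak Lantern on the axis — preferences dip and rise again. Not single-peaked.
Faction 4: ranking walks positions 4-1-2-3; Juniper is ranked above Fika even though Fika lies between Juniper and the peak Lantern on the axis — preferences dip and rise again. Not single-peaked.
Faction 5 (peak Fika at position 3): ranking walks positions 3-4-2-1, expanding outward from the peak — single-peaked.
Faction 6 (peak Juniper at position 1): ranking walks positions 1-2-3-4, expanding outward from the peak — single-peaked.
Faction 7 (peak Dumpling House at position 2): ranking walks positions 2-1-3-4, expanding outward from the peak — single-peaked.
Faction 2 violates single-peakedness, so the profile is not single-peaked on this axis.

no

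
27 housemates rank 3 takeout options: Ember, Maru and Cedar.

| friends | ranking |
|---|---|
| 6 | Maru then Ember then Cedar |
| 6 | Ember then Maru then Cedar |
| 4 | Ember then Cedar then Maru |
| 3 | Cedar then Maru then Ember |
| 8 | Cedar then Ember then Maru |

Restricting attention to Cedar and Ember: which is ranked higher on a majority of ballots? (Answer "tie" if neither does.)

Ballots ranking Cedar above Ember: 3 + 8 = 11.
Ballots ranking Ember above Cedar: 27 − 11 = 16.
Ember wins the head-to-head 16–11.

Ember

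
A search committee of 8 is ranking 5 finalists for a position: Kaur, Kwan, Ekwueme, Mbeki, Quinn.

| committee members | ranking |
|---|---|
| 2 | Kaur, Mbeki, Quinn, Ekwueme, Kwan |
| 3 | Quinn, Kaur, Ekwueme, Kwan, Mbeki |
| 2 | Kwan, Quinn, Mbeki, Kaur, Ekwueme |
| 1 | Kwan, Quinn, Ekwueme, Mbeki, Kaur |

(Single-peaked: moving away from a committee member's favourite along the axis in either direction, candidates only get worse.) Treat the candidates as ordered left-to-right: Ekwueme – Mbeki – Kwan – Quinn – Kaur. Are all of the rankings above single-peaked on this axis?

no

Axis positions: Ekwueme=1, Mbeki=2, Kwan=3, Quinn=4, Kaur=5.
Cluster 1: ranking walks positions 5-2-4-1-3; Mbeki is ranked above Quinn even though Quinn lies between Mbeki and the peak Kaur on the axis — preferences dip and rise again. Not single-peaked.
Cluster 2: ranking walks positions 4-5-1-3-2; Ekwueme is ranked above Kwan even though Kwan lies between Ekwueme and the peak Quinn on the axis — preferences dip and rise again. Not single-peaked.
Cluster 3 (peak Kwan at position 3): ranking walks positions 3-4-2-5-1, expanding outward from the peak — single-peaked.
Cluster 4: ranking walks positions 3-4-1-2-5; Ekwueme is ranked above Mbeki even though Mbeki lies between Ekwueme and the peak Kwan on the axis — preferences dip and rise again. Not single-peaked.
Cluster 1 violates single-peakedness, so the profile is not single-peaked on this axis.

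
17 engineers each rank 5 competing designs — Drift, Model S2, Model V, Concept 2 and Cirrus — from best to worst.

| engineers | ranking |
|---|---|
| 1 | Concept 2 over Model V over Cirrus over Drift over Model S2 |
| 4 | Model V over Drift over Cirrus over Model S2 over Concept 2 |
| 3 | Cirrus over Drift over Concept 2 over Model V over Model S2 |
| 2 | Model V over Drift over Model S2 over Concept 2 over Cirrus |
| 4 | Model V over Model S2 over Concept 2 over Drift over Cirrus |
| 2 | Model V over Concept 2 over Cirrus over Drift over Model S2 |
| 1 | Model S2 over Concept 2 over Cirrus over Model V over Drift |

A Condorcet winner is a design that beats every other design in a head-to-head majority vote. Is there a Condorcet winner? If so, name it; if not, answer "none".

Model V

Check each pair by majority over 17 ballots:
Drift vs Model S2: Drift preferred on 1+4+3+2+2 = 12 ballots; Drift wins 12–5.
Drift vs Model V: 3 to 14, Model V.
Drift vs Concept 2: 4+3+2 = 9 for Drift, 8 for Concept 2 — Drift by 9–8.
Drift vs Cirrus: 10 to 7, Drift.
Model S2 vs Model V: 1 for Model S2, 16 for Model V — Model V by 16–1.
Model S2 vs Concept 2: 4+2+4+1 = 11 for Model S2, 6 for Concept 2 — Model S2 by 11–6.
Model S2 vs Cirrus: Model S2 preferred on 2+4+1 = 7 ballots; Cirrus wins 10–7.
Model V vs Concept 2: 4+2+4+2 = 12 for Model V, 5 for Concept 2 — Model V by 12–5.
Model V vs Cirrus: Model V is ranked higher on 1+4+2+4+2 = 13 ballots, Cirrus on 4. Model V wins 13–4.
Concept 2 vs Cirrus: Concept 2 is ranked higher on 1+2+4+2+1 = 10 ballots, Cirrus on 7. Concept 2 wins 10–7.
Model V defeats every rival head-to-head and is the Condorcet winner.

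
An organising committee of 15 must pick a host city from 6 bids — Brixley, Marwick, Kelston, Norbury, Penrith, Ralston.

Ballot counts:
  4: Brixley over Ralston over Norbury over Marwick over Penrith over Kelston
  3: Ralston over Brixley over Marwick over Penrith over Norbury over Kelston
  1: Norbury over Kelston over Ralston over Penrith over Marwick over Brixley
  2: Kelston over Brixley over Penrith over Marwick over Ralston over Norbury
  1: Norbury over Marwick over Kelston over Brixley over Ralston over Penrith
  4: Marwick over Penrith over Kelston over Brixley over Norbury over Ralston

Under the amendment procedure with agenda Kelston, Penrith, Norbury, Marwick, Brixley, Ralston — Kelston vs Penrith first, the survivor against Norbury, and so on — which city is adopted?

Brixley

Round 1: Kelston vs Penrith — 4–11, Penrith advances.
Round 2: Penrith vs Norbury — 9–6, Penrith advances.
Round 3: Penrith vs Marwick — 3–12, Marwick advances.
Round 4: Marwick vs Brixley — 6–9, Brixley advances.
Round 5: Brixley vs Ralston — 11–4, Brixley advances.
Brixley survives the agenda.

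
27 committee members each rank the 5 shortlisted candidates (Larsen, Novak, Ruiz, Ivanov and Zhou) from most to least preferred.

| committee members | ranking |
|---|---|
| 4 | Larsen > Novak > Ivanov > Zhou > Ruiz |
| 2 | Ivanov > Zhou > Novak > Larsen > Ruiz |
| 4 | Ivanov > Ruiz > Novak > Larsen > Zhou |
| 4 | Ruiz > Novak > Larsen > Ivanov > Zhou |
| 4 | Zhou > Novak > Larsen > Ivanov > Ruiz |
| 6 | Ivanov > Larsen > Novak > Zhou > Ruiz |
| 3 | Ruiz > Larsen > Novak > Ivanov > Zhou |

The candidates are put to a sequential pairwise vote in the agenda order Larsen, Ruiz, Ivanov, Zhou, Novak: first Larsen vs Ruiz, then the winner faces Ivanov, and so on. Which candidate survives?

Novak

Round 1: Larsen vs Ruiz — 16–11, Larsen advances.
Round 2: Larsen vs Ivanov — 15–12, Larsen advances.
Round 3: Larsen vs Zhou — 21–6, Larsen advances.
Round 4: Larsen vs Novak — 13–14, Novak advances.
The agenda winner is Novak.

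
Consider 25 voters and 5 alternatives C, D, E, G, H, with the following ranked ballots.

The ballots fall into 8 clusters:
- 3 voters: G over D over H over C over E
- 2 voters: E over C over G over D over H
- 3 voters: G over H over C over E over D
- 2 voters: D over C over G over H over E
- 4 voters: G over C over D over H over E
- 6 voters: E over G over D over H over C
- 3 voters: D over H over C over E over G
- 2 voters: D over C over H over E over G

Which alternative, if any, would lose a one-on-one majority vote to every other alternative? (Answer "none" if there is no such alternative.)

none

Head-to-head results (25 voters):
C vs D: 9 to 16, D.
C–E: C 17–8.
C vs G: G wins 16–9.
C–H: H 15–10.
D vs E: D, 14–11.
D vs G: 2+3+2 = 7 for D, 18 for G — G by 18–7.
D vs H: 22 to 3, D.
E vs G: E is ranked higher on 2+6+3+2 = 13 ballots, G on 12. E wins 13–12.
E vs H: 2+6 = 8 for E, 17 for H — H by 17–8.
G vs H: G, 20–5.
Every alternative wins at least one matchup (C beats E; D beats C; E beats G; G beats C; H beats C), so there is no Condorcet loser.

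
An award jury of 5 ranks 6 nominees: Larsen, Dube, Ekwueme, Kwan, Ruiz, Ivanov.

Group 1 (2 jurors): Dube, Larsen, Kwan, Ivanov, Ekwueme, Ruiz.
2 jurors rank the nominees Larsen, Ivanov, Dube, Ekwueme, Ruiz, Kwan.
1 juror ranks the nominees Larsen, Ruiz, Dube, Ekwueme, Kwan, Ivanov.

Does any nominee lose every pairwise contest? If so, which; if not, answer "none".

none

Pairwise majorities:
Larsen vs Dube: Larsen, 3–2.
Larsen vs Ekwueme: Larsen, 5–0.
Larsen vs Kwan: 5 to 0, Larsen.
Larsen–Ruiz: Larsen 5–0.
Larsen–Ivanov: Larsen 5–0.
Dube vs Ekwueme: 5 to 0, Dube.
Dube vs Kwan: Dube wins 5–0.
Dube–Ruiz: Dube 4–1.
Dube vs Ivanov: Dube is ranked higher on 2+1 = 3 ballots, Ivanov on 2. Dube wins 3–2.
Ekwueme vs Kwan: 3 to 2, Ekwueme.
Ekwueme vs Ruiz: Ekwueme, 4–1.
Ekwueme vs Ivanov: Ekwueme is ranked higher on 1 ballot, Ivanov on 4. Ivanov wins 4–1.
Kwan vs Ruiz: 2 for Kwan, 3 for Ruiz — Ruiz by 3–2.
Kwan vs Ivanov: Kwan is ranked higher on 2+1 = 3 ballots, Ivanov on 2. Kwan wins 3–2.
Ruiz vs Ivanov: Ruiz is ranked higher on 1 ballot, Ivanov on 4. Ivanov wins 4–1.
Every nominee wins at least one matchup (Larsen beats Dube; Dube beats Ekwueme; Ekwueme beats Kwan; Kwan beats Ivanov; Ruiz beats Kwan; Ivanov beats Ekwueme), so there is no Condorcet loser.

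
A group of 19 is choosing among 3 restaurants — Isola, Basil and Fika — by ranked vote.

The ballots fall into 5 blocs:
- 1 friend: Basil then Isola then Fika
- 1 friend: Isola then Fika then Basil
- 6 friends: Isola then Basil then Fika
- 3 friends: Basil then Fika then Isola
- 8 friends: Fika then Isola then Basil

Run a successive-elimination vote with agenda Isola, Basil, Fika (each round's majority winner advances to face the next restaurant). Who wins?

Round 1: Isola vs Basil — 15–4, Isola advances.
Round 2: Isola vs Fika — 8–11, Fika advances.
The agenda winner is Fika.

Fika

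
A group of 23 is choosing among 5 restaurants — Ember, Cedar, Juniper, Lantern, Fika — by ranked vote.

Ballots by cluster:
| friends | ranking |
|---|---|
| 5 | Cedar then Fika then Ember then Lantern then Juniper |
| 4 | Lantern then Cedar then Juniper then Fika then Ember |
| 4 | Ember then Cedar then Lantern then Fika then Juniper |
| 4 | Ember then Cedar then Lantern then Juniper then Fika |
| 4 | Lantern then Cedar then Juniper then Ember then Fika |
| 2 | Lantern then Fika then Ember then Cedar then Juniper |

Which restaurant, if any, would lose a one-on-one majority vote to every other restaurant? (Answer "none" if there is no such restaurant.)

Head-to-head results (23 friends):
Ember vs Cedar: Ember preferred on 4+4+2 = 10 ballots; Cedar wins 13–10.
Ember vs Juniper: 15 to 8, Ember.
Ember–Lantern: Ember 13–10.
Ember vs Fika: 4+4+4 = 12 for Ember, 11 for Fika — Ember by 12–11.
Cedar vs Juniper: Cedar preferred on 5+4+4+4+4+2 = 23 ballots; Cedar wins 23–0.
Cedar vs Lantern: Cedar, 13–10.
Cedar vs Fika: Cedar, 21–2.
Juniper–Lantern: Lantern 23–0.
Juniper vs Fika: Juniper is ranked higher on 4+4+4 = 12 ballots, Fika on 11. Juniper wins 12–11.
Lantern vs Fika: 4+4+4+4+2 = 18 for Lantern, 5 for Fika — Lantern by 18–5.
Fika is beaten in every head-to-head and is the Condorcet loser.

Fika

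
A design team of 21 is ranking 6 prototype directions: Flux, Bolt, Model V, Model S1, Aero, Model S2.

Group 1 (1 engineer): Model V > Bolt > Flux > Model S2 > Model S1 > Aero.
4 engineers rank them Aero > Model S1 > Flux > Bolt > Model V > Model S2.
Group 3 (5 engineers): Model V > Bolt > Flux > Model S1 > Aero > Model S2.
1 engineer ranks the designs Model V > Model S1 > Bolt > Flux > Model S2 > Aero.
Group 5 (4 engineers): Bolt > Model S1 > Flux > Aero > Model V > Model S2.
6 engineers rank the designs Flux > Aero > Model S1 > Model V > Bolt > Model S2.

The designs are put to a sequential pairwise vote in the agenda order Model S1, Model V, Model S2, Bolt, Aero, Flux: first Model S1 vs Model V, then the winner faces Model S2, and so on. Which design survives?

Flux

Round 1: Model S1 vs Model V — 14–7, Model S1 advances.
Round 2: Model S1 vs Model S2 — 20–1, Model S1 advances.
Round 3: Model S1 vs Bolt — 11–10, Model S1 advances.
Round 4: Model S1 vs Aero — 11–10, Model S1 advances.
Round 5: Model S1 vs Flux — 9–12, Flux advances.
The agenda winner is Flux.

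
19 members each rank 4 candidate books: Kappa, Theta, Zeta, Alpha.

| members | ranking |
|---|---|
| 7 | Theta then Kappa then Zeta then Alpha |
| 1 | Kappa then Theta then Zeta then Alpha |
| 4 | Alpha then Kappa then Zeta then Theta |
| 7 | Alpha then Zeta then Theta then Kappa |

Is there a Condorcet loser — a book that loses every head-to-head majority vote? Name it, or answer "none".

none

Head-to-head results (19 members):
Kappa vs Theta: Theta wins 14–5.
Kappa vs Zeta: 12 to 7, Kappa.
Kappa vs Alpha: Alpha, 11–8.
Theta vs Zeta: Theta preferred on 7+1 = 8 ballots; Zeta wins 11–8.
Theta vs Alpha: Alpha, 11–8.
Zeta vs Alpha: 7+1 = 8 for Zeta, 11 for Alpha — Alpha by 11–8.
Each book has at least one pairwise win (Kappa beats Zeta; Theta beats Kappa; Zeta beats Theta; Alpha beats Kappa) — no Condorcet loser.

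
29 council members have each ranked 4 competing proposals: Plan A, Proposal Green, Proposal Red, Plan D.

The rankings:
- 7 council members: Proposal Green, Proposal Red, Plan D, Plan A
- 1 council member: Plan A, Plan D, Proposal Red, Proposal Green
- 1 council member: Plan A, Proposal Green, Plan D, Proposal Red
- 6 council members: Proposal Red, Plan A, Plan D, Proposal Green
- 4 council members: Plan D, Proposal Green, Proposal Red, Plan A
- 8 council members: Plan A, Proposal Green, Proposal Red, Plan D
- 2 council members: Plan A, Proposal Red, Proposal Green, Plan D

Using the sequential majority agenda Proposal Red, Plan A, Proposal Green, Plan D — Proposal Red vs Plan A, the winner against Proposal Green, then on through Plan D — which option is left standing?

Proposal Green

Round 1: Proposal Red vs Plan A — 17–12, Proposal Red advances.
Round 2: Proposal Red vs Proposal Green — 9–20, Proposal Green advances.
Round 3: Proposal Green vs Plan D — 18–11, Proposal Green advances.
The agenda winner is Proposal Green.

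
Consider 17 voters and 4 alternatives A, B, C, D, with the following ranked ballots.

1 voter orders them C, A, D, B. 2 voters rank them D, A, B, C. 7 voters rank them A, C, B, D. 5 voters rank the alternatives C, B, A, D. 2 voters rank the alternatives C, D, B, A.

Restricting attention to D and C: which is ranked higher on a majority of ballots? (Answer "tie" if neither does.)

Ballots ranking D above C: 2.
Ballots ranking C above D: 17 − 2 = 15.
C wins the head-to-head 15–2.

C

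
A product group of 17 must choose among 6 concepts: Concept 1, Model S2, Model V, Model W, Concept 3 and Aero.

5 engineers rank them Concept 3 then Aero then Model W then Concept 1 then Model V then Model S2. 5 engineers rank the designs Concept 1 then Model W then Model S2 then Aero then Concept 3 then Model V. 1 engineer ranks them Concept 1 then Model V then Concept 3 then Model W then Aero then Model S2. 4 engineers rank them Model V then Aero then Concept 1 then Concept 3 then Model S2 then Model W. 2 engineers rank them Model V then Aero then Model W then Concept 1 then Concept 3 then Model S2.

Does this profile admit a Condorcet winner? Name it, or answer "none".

Aero

Check each pair by majority over 17 ballots:
Concept 1 vs Model S2: Concept 1 preferred on 5+5+1+4+2 = 17 ballots; Concept 1 wins 17–0.
Concept 1 vs Model V: 11 to 6, Concept 1.
Concept 1 vs Model W: Concept 1 wins 10–7.
Concept 1–Concept 3: Concept 1 12–5.
Concept 1 vs Aero: Concept 1 preferred on 5+1 = 6 ballots; Aero wins 11–6.
Model S2 vs Model V: 5 to 12, Model V.
Model S2–Model W: Model W 13–4.
Model S2 vs Concept 3: Concept 3, 12–5.
Model S2 vs Aero: 5 to 12, Aero.
Model V–Model W: Model W 10–7.
Model V vs Concept 3: Concept 3, 10–7.
Model V vs Aero: 1+4+2 = 7 for Model V, 10 for Aero — Aero by 10–7.
Model W vs Concept 3: Model W is ranked higher on 5+2 = 7 ballots, Concept 3 on 10. Concept 3 wins 10–7.
Model W vs Aero: 6 to 11, Aero.
Concept 3–Aero: Aero 11–6.
Aero defeats every rival head-to-head and is the Condorcet winner.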